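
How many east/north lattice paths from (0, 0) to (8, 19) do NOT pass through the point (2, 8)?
Number of paths = 1663155

Total paths from (0, 0) to (8, 19): C(27, 8) = 2220075. Paths through (2, 8): (paths (0, 0) → (2, 8)) × (paths (2, 8) → (8, 19)) = C(10, 2) · C(17, 6) = 45 · 12376 = 556920. Avoidance count = 2220075 − 556920 = 1663155.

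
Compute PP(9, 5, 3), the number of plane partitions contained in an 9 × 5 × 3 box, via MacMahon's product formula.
PP(9, 5, 3) = 208416208

Evaluate the triple product over i = 1..9, j = 1..5, k = 1..3. The factors are (2/1) · (3/2) · (4/3) · (3/2) · (4/3) · (5/4) · (4/3) · (5/4) · … (135 factors total). The numerators and denominators telescope so the product is an integer; carrying out the multiplication exactly gives PP(9, 5, 3) = 208416208.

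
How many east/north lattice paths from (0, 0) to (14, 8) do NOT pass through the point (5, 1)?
Number of paths = 251130

Total paths from (0, 0) to (14, 8): C(22, 14) = 319770. Paths through (5, 1): (paths (0, 0) → (5, 1)) × (paths (5, 1) → (14, 8)) = C(6, 5) · C(16, 9) = 6 · 11440 = 68640. Avoidance count = 319770 − 68640 = 251130.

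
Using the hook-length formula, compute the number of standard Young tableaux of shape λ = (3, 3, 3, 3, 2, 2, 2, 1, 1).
# SYT of shape (3, 3, 3, 3, 2, 2, 2, 1, 1) = 5290740

Hook-length formula: f^λ = n! / Π hook(c), product over all cells c of the Young diagram. For λ = (3, 3, 3, 3, 2, 2, 2, 1, 1), n = 20 boxes. Hook lengths by row (left-to-right, top-to-bottom): [11, 8, 4]; [10, 7, 3]; [9, 6, 2]; [8, 5, 1]; [6, 3]; [5, 2]; [4, 1]; [2]; [1]. Product of hooks = 459841536000. So f^λ = 20! / 459841536000 = 2432902008176640000 / 459841536000 = 5290740.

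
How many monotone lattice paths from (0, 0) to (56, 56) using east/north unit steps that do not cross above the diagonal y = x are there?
C_56 = 6852456927844873497549658464312

These NE paths below the diagonal are counted by the Catalan number C_n = (1/(n + 1)) · C(2n, n). For n = 56: C_56 = (1/57) · C(112, 56) = 390590044887157789360330532465784/57 = 6852456927844873497549658464312.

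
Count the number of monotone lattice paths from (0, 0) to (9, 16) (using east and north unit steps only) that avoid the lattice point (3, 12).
Number of paths = 1947425

Total paths from (0, 0) to (9, 16): C(25, 9) = 2042975. Paths through (3, 12): (paths (0, 0) → (3, 12)) × (paths (3, 12) → (9, 16)) = C(15, 3) · C(10, 6) = 455 · 210 = 95550. Avoidance count = 2042975 − 95550 = 1947425.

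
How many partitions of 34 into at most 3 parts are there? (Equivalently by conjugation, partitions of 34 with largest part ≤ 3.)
p(34, parts ≤ 3) = 114

Use the recurrence p(n, m) = p(n, m−1) + p(n−m, m): either the largest part is < m (count p(n, m−1)) or the largest part is exactly m (remove one copy of m, count p(n−m, m)). With p(0, ·) = 1 this gives p(34, parts ≤ 3) = 114. (By conjugating Young diagrams, this also counts partitions of 34 into at most 3 parts.)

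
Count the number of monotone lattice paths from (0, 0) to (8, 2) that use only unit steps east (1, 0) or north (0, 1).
Number of paths = 45

A monotone lattice path from (0, 0) to (8, 2) consists of 8 east steps and 2 north steps in some order, so it is determined by which 8 of the 10 steps are east. The count is C(10, 8) = 45.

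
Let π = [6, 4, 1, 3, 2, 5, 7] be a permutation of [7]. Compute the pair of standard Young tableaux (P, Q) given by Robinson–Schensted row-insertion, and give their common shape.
P = [1, 2, 5, 7] / [3] / [4] / [6];  Q = [1, 4, 6, 7] / [2] / [3] / [5];  common shape = (4, 1, 1, 1)

Row-insert the values π_1, π_2, … into P one at a time, bumping the leftmost entry strictly greater than the inserted value down to the next row. The recording tableau Q records, in position (i, j), the step at which that cell was added to P.
  Insert 6 (step 1): P = [6];  Q = [1]
  Insert 4 (step 2): P = [4] / [6];  Q = [1] / [2]
  Insert 1 (step 3): P = [1] / [4] / [6];  Q = [1] / [2] / [3]
  Insert 3 (step 4): P = [1, 3] / [4] / [6];  Q = [1, 4] / [2] / [3]
  Insert 2 (step 5): P = [1, 2] / [3] / [4] / [6];  Q = [1, 4] / [2] / [3] / [5]
  Insert 5 (step 6): P = [1, 2, 5] / [3] / [4] / [6];  Q = [1, 4, 6] / [2] / [3] / [5]
  Insert 7 (step 7): P = [1, 2, 5, 7] / [3] / [4] / [6];  Q = [1, 4, 6, 7] / [2] / [3] / [5]
Final shape: (4, 1, 1, 1).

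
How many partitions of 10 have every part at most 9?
p(10, parts ≤ 9) = 41

Partitions of 10 with all parts ≤ 9: 9+1, 8+2, 8+1+1, 7+3, 7+2+1, 7+1+1+1, 6+4, 6+3+1, 6+2+2, 6+2+1+1, 6+1+1+1+1, 5+5, 5+4+1, 5+3+2, 5+3+1+1, 5+2+2+1, 5+2+1+1+1, 5+1+1+1+1+1, 4+4+2, 4+4+1+1, 4+3+3, 4+3+2+1, 4+3+1+1+1, 4+2+2+2, 4+2+2+1+1, 4+2+1+1+1+1, 4+1+1+1+1+1+1, 3+3+3+1, 3+3+2+2, 3+3+2+1+1, … (41 total). Count = 41.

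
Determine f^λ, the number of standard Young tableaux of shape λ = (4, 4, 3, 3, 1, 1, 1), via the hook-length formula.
# SYT of shape (4, 4, 3, 3, 1, 1, 1) = 1089088

Hook-length formula: f^λ = n! / Π hook(c), product over all cells c of the Young diagram. For λ = (4, 4, 3, 3, 1, 1, 1), n = 17 boxes. Hook lengths by row (left-to-right, top-to-bottom): [10, 6, 5, 2]; [9, 5, 4, 1]; [7, 3, 2]; [6, 2, 1]; [3]; [2]; [1]. Product of hooks = 326592000. So f^λ = 17! / 326592000 = 355687428096000 / 326592000 = 1089088.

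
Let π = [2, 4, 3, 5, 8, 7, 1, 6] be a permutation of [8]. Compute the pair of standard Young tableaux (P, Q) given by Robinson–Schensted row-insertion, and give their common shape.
P = [1, 3, 5, 6] / [2, 7] / [4, 8];  Q = [1, 2, 4, 5] / [3, 6] / [7, 8];  common shape = (4, 2, 2)

Row-insert the values π_1, π_2, … into P one at a time, bumping the leftmost entry strictly greater than the inserted value down to the next row. The recording tableau Q records, in position (i, j), the step at which that cell was added to P.
  Insert 2 (step 1): P = [2];  Q = [1]
  Insert 4 (step 2): P = [2, 4];  Q = [1, 2]
  Insert 3 (step 3): P = [2, 3] / [4];  Q = [1, 2] / [3]
  Insert 5 (step 4): P = [2, 3, 5] / [4];  Q = [1, 2, 4] / [3]
  Insert 8 (step 5): P = [2, 3, 5, 8] / [4];  Q = [1, 2, 4, 5] / [3]
  Insert 7 (step 6): P = [2, 3, 5, 7] / [4, 8];  Q = [1, 2, 4, 5] / [3, 6]
  Insert 1 (step 7): P = [1, 3, 5, 7] / [2, 8] / [4];  Q = [1, 2, 4, 5] / [3, 6] / [7]
  Insert 6 (step 8): P = [1, 3, 5, 6] / [2, 7] / [4, 8];  Q = [1, 2, 4, 5] / [3, 6] / [7, 8]
Final shape: (4, 2, 2).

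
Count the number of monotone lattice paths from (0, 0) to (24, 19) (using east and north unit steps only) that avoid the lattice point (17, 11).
Number of paths = 662286083550

Total paths from (0, 0) to (24, 19): C(43, 24) = 800472431850. Paths through (17, 11): (paths (0, 0) → (17, 11)) × (paths (17, 11) → (24, 19)) = C(28, 17) · C(15, 7) = 21474180 · 6435 = 138186348300. Avoidance count = 800472431850 − 138186348300 = 662286083550.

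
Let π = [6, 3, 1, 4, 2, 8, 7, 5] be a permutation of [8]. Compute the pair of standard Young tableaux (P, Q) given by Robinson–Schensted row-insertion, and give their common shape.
P = [1, 2, 5] / [3, 4, 7] / [6, 8];  Q = [1, 4, 6] / [2, 5, 7] / [3, 8];  common shape = (3, 3, 2)

Row-insert the values π_1, π_2, … into P one at a time, bumping the leftmost entry strictly greater than the inserted value down to the next row. The recording tableau Q records, in position (i, j), the step at which that cell was added to P.
  Insert 6 (step 1): P = [6];  Q = [1]
  Insert 3 (step 2): P = [3] / [6];  Q = [1] / [2]
  Insert 1 (step 3): P = [1] / [3] / [6];  Q = [1] / [2] / [3]
  Insert 4 (step 4): P = [1, 4] / [3] / [6];  Q = [1, 4] / [2] / [3]
  Insert 2 (step 5): P = [1, 2] / [3, 4] / [6];  Q = [1, 4] / [2, 5] / [3]
  Insert 8 (step 6): P = [1, 2, 8] / [3, 4] / [6];  Q = [1, 4, 6] / [2, 5] / [3]
  Insert 7 (step 7): P = [1, 2, 7] / [3, 4, 8] / [6];  Q = [1, 4, 6] / [2, 5, 7] / [3]
  Insert 5 (step 8): P = [1, 2, 5] / [3, 4, 7] / [6, 8];  Q = [1, 4, 6] / [2, 5, 7] / [3, 8]
Final shape: (3, 3, 2).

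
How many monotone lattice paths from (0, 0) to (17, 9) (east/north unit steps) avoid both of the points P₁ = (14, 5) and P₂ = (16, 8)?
Number of paths = 1479188

Inclusion–exclusion. Total paths: C(26, 17) = 3124550. Through P₁: C(19, 14)·C(7, 3) = 406980. Through P₂: C(24, 16)·C(2, 1) = 1470942. Since P₁ is strictly southwest of P₂, a monotone path through both must visit P₁ then P₂; paths through both = C(19, 14)·C(5, 2)·C(2, 1) = 232560. Avoid both = 3124550 − 406980 − 1470942 + 232560 = 1479188.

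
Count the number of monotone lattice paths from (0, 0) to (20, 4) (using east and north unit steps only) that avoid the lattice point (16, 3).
Number of paths = 5781

Total paths from (0, 0) to (20, 4): C(24, 20) = 10626. Paths through (16, 3): (paths (0, 0) → (16, 3)) × (paths (16, 3) → (20, 4)) = C(19, 16) · C(5, 4) = 969 · 5 = 4845. Avoidance count = 10626 − 4845 = 5781.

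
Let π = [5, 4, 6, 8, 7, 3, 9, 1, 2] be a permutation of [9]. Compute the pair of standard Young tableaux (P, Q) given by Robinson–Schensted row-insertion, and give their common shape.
P = [1, 2, 7, 9] / [3, 6] / [4, 8] / [5];  Q = [1, 3, 4, 7] / [2, 5] / [6, 9] / [8];  common shape = (4, 2, 2, 1)

Row-insert the values π_1, π_2, … into P one at a time, bumping the leftmost entry strictly greater than the inserted value down to the next row. The recording tableau Q records, in position (i, j), the step at which that cell was added to P.
  Insert 5 (step 1): P = [5];  Q = [1]
  Insert 4 (step 2): P = [4] / [5];  Q = [1] / [2]
  Insert 6 (step 3): P = [4, 6] / [5];  Q = [1, 3] / [2]
  Insert 8 (step 4): P = [4, 6, 8] / [5];  Q = [1, 3, 4] / [2]
  Insert 7 (step 5): P = [4, 6, 7] / [5, 8];  Q = [1, 3, 4] / [2, 5]
  Insert 3 (step 6): P = [3, 6, 7] / [4, 8] / [5];  Q = [1, 3, 4] / [2, 5] / [6]
  Insert 9 (step 7): P = [3, 6, 7, 9] / [4, 8] / [5];  Q = [1, 3, 4, 7] / [2, 5] / [6]
  Insert 1 (step 8): P = [1, 6, 7, 9] / [3, 8] / [4] / [5];  Q = [1, 3, 4, 7] / [2, 5] / [6] / [8]
  Insert 2 (step 9): P = [1, 2, 7, 9] / [3, 6] / [4, 8] / [5];  Q = [1, 3, 4, 7] / [2, 5] / [6, 9] / [8]
Final shape: (4, 2, 2, 1).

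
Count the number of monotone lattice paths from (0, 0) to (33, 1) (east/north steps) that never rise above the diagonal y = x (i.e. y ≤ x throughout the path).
Number of paths = 33

By the reflection principle (André's argument), the number of monotone paths to (33, 1) with n ≤ m that never go above y = x is C(34, 33) − C(34, 34) = 34 − 1 = 33.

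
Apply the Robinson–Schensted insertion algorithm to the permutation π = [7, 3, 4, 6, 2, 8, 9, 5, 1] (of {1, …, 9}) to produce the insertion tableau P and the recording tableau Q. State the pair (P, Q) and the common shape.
P = [1, 4, 5, 8, 9] / [2, 6] / [3] / [7];  Q = [1, 3, 4, 6, 7] / [2, 8] / [5] / [9];  common shape = (5, 2, 1, 1)

Row-insert the values π_1, π_2, … into P one at a time, bumping the leftmost entry strictly greater than the inserted value down to the next row. The recording tableau Q records, in position (i, j), the step at which that cell was added to P.
  Insert 7 (step 1): P = [7];  Q = [1]
  Insert 3 (step 2): P = [3] / [7];  Q = [1] / [2]
  Insert 4 (step 3): P = [3, 4] / [7];  Q = [1, 3] / [2]
  Insert 6 (step 4): P = [3, 4, 6] / [7];  Q = [1, 3, 4] / [2]
  Insert 2 (step 5): P = [2, 4, 6] / [3] / [7];  Q = [1, 3, 4] / [2] / [5]
  Insert 8 (step 6): P = [2, 4, 6, 8] / [3] / [7];  Q = [1, 3, 4, 6] / [2] / [5]
  Insert 9 (step 7): P = [2, 4, 6, 8, 9] / [3] / [7];  Q = [1, 3, 4, 6, 7] / [2] / [5]
  Insert 5 (step 8): P = [2, 4, 5, 8, 9] / [3, 6] / [7];  Q = [1, 3, 4, 6, 7] / [2, 8] / [5]
  Insert 1 (step 9): P = [1, 4, 5, 8, 9] / [2, 6] / [3] / [7];  Q = [1, 3, 4, 6, 7] / [2, 8] / [5] / [9]
Final shape: (5, 2, 1, 1).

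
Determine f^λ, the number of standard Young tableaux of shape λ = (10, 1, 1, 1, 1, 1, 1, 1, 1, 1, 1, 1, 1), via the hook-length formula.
# SYT of shape (10, 1, 1, 1, 1, 1, 1, 1, 1, 1, 1, 1, 1) = 293930

Hook-length formula: f^λ = n! / Π hook(c), product over all cells c of the Young diagram. For λ = (10, 1, 1, 1, 1, 1, 1, 1, 1, 1, 1, 1, 1), n = 22 boxes. Hook lengths by row (left-to-right, top-to-bottom): [22, 9, 8, 7, 6, 5, 4, 3, 2, 1]; [12]; [11]; [10]; [9]; [8]; [7]; [6]; [5]; [4]; [3]; [2]; [1]. Product of hooks = 3824042213376000. So f^λ = 22! / 3824042213376000 = 1124000727777607680000 / 3824042213376000 = 293930.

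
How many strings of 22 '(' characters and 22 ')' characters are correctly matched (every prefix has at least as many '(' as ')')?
C_22 = 91482563640

These balanced parentheses are counted by the Catalan number C_n = (1/(n + 1)) · C(2n, n). For n = 22: C_22 = (1/23) · C(44, 22) = 2104098963720/23 = 91482563640.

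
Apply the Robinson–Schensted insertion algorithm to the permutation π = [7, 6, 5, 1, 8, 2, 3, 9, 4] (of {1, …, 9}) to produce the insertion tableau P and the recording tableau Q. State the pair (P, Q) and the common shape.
P = [1, 2, 3, 4] / [5, 8, 9] / [6] / [7];  Q = [1, 5, 7, 8] / [2, 6, 9] / [3] / [4];  common shape = (4, 3, 1, 1)

Row-insert the values π_1, π_2, … into P one at a time, bumping the leftmost entry strictly greater than the inserted value down to the next row. The recording tableau Q records, in position (i, j), the step at which that cell was added to P.
  Insert 7 (step 1): P = [7];  Q = [1]
  Insert 6 (step 2): P = [6] / [7];  Q = [1] / [2]
  Insert 5 (step 3): P = [5] / [6] / [7];  Q = [1] / [2] / [3]
  Insert 1 (step 4): P = [1] / [5] / [6] / [7];  Q = [1] / [2] / [3] / [4]
  Insert 8 (step 5): P = [1, 8] / [5] / [6] / [7];  Q = [1, 5] / [2] / [3] / [4]
  Insert 2 (step 6): P = [1, 2] / [5, 8] / [6] / [7];  Q = [1, 5] / [2, 6] / [3] / [4]
  Insert 3 (step 7): P = [1, 2, 3] / [5, 8] / [6] / [7];  Q = [1, 5, 7] / [2, 6] / [3] / [4]
  Insert 9 (step 8): P = [1, 2, 3, 9] / [5, 8] / [6] / [7];  Q = [1, 5, 7, 8] / [2, 6] / [3] / [4]
  Insert 4 (step 9): P = [1, 2, 3, 4] / [5, 8, 9] / [6] / [7];  Q = [1, 5, 7, 8] / [2, 6, 9] / [3] / [4]
Final shape: (4, 3, 1, 1).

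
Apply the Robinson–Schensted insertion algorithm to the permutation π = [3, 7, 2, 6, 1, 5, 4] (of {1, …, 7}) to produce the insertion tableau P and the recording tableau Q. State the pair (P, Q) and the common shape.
P = [1, 4] / [2, 5] / [3, 6] / [7];  Q = [1, 2] / [3, 4] / [5, 6] / [7];  common shape = (2, 2, 2, 1)

Row-insert the values π_1, π_2, … into P one at a time, bumping the leftmost entry strictly greater than the inserted value down to the next row. The recording tableau Q records, in position (i, j), the step at which that cell was added to P.
  Insert 3 (step 1): P = [3];  Q = [1]
  Insert 7 (step 2): P = [3, 7];  Q = [1, 2]
  Insert 2 (step 3): P = [2, 7] / [3];  Q = [1, 2] / [3]
  Insert 6 (step 4): P = [2, 6] / [3, 7];  Q = [1, 2] / [3, 4]
  Insert 1 (step 5): P = [1, 6] / [2, 7] / [3];  Q = [1, 2] / [3, 4] / [5]
  Insert 5 (step 6): P = [1, 5] / [2, 6] / [3, 7];  Q = [1, 2] / [3, 4] / [5, 6]
  Insert 4 (step 7): P = [1, 4] / [2, 5] / [3, 6] / [7];  Q = [1, 2] / [3, 4] / [5, 6] / [7]
Final shape: (2, 2, 2, 1).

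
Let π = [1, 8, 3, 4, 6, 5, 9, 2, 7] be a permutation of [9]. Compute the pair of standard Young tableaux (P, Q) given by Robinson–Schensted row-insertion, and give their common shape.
P = [1, 2, 4, 5, 7] / [3, 9] / [6] / [8];  Q = [1, 2, 4, 5, 7] / [3, 9] / [6] / [8];  common shape = (5, 2, 1, 1)

Row-insert the values π_1, π_2, … into P one at a time, bumping the leftmost entry strictly greater than the inserted value down to the next row. The recording tableau Q records, in position (i, j), the step at which that cell was added to P.
  Insert 1 (step 1): P = [1];  Q = [1]
  Insert 8 (step 2): P = [1, 8];  Q = [1, 2]
  Insert 3 (step 3): P = [1, 3] / [8];  Q = [1, 2] / [3]
  Insert 4 (step 4): P = [1, 3, 4] / [8];  Q = [1, 2, 4] / [3]
  Insert 6 (step 5): P = [1, 3, 4, 6] / [8];  Q = [1, 2, 4, 5] / [3]
  Insert 5 (step 6): P = [1, 3, 4, 5] / [6] / [8];  Q = [1, 2, 4, 5] / [3] / [6]
  Insert 9 (step 7): P = [1, 3, 4, 5, 9] / [6] / [8];  Q = [1, 2, 4, 5, 7] / [3] / [6]
  Insert 2 (step 8): P = [1, 2, 4, 5, 9] / [3] / [6] / [8];  Q = [1, 2, 4, 5, 7] / [3] / [6] / [8]
  Insert 7 (step 9): P = [1, 2, 4, 5, 7] / [3, 9] / [6] / [8];  Q = [1, 2, 4, 5, 7] / [3, 9] / [6] / [8]
Final shape: (5, 2, 1, 1).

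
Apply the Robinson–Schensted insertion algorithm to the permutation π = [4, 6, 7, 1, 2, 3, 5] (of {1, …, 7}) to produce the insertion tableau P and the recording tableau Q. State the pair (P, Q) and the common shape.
P = [1, 2, 3, 5] / [4, 6, 7];  Q = [1, 2, 3, 7] / [4, 5, 6];  common shape = (4, 3)

Row-insert the values π_1, π_2, … into P one at a time, bumping the leftmost entry strictly greater than the inserted value down to the next row. The recording tableau Q records, in position (i, j), the step at which that cell was added to P.
  Insert 4 (step 1): P = [4];  Q = [1]
  Insert 6 (step 2): P = [4, 6];  Q = [1, 2]
  Insert 7 (step 3): P = [4, 6, 7];  Q = [1, 2, 3]
  Insert 1 (step 4): P = [1, 6, 7] / [4];  Q = [1, 2, 3] / [4]
  Insert 2 (step 5): P = [1, 2, 7] / [4, 6];  Q = [1, 2, 3] / [4, 5]
  Insert 3 (step 6): P = [1, 2, 3] / [4, 6, 7];  Q = [1, 2, 3] / [4, 5, 6]
  Insert 5 (step 7): P = [1, 2, 3, 5] / [4, 6, 7];  Q = [1, 2, 3, 7] / [4, 5, 6]
Final shape: (4, 3).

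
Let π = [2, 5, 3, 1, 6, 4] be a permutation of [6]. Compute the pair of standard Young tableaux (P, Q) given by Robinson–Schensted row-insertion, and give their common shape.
P = [1, 3, 4] / [2, 6] / [5];  Q = [1, 2, 5] / [3, 6] / [4];  common shape = (3, 2, 1)

Row-insert the values π_1, π_2, … into P one at a time, bumping the leftmost entry strictly greater than the inserted value down to the next row. The recording tableau Q records, in position (i, j), the step at which that cell was added to P.
  Insert 2 (step 1): P = [2];  Q = [1]
  Insert 5 (step 2): P = [2, 5];  Q = [1, 2]
  Insert 3 (step 3): P = [2, 3] / [5];  Q = [1, 2] / [3]
  Insert 1 (step 4): P = [1, 3] / [2] / [5];  Q = [1, 2] / [3] / [4]
  Insert 6 (step 5): P = [1, 3, 6] / [2] / [5];  Q = [1, 2, 5] / [3] / [4]
  Insert 4 (step 6): P = [1, 3, 4] / [2, 6] / [5];  Q = [1, 2, 5] / [3, 6] / [4]
Final shape: (3, 2, 1).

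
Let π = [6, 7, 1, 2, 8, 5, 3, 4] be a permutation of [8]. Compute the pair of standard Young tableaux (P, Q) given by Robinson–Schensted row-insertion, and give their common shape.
P = [1, 2, 3, 4] / [5, 7, 8] / [6];  Q = [1, 2, 5, 8] / [3, 4, 6] / [7];  common shape = (4, 3, 1)

Row-insert the values π_1, π_2, … into P one at a time, bumping the leftmost entry strictly greater than the inserted value down to the next row. The recording tableau Q records, in position (i, j), the step at which that cell was added to P.
  Insert 6 (step 1): P = [6];  Q = [1]
  Insert 7 (step 2): P = [6, 7];  Q = [1, 2]
  Insert 1 (step 3): P = [1, 7] / [6];  Q = [1, 2] / [3]
  Insert 2 (step 4): P = [1, 2] / [6, 7];  Q = [1, 2] / [3, 4]
  Insert 8 (step 5): P = [1, 2, 8] / [6, 7];  Q = [1, 2, 5] / [3, 4]
  Insert 5 (step 6): P = [1, 2, 5] / [6, 7, 8];  Q = [1, 2, 5] / [3, 4, 6]
  Insert 3 (step 7): P = [1, 2, 3] / [5, 7, 8] / [6];  Q = [1, 2, 5] / [3, 4, 6] / [7]
  Insert 4 (step 8): P = [1, 2, 3, 4] / [5, 7, 8] / [6];  Q = [1, 2, 5, 8] / [3, 4, 6] / [7]
Final shape: (4, 3, 1).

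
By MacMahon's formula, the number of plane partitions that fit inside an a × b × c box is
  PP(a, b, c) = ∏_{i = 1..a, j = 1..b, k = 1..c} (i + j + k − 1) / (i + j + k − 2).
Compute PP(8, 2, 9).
PP(8, 2, 9) = 118195220

Evaluate the triple product over i = 1..8, j = 1..2, k = 1..9. The factors are (2/1) · (3/2) · (4/3) · (5/4) · (6/5) · (7/6) · (8/7) · (9/8) · … (144 factors total). The numerators and denominators telescope so the product is an integer; carrying out the multiplication exactly gives PP(8, 2, 9) = 118195220.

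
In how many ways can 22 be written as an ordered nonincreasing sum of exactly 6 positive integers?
p(22, 6 parts) = 136

Partitions of n into exactly k parts are in bijection with partitions of n − k into at most k parts (subtract 1 from each part). So p(22, exactly 6) = p(16, parts ≤ 6). Computing via the recurrence p(m, j) = p(m, j−1) + p(m−j, j) gives 136.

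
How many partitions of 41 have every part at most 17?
p(41, parts ≤ 17) = 38837

Use the recurrence p(n, m) = p(n, m−1) + p(n−m, m): either the largest part is < m (count p(n, m−1)) or the largest part is exactly m (remove one copy of m, count p(n−m, m)). With p(0, ·) = 1 this gives p(41, parts ≤ 17) = 38837. (By conjugating Young diagrams, this also counts partitions of 41 into at most 17 parts.)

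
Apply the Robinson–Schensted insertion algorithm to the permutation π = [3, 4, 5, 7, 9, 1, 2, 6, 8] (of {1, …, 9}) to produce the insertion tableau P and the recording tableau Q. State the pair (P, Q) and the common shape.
P = [1, 2, 5, 6, 8] / [3, 4, 7, 9];  Q = [1, 2, 3, 4, 5] / [6, 7, 8, 9];  common shape = (5, 4)

Row-insert the values π_1, π_2, … into P one at a time, bumping the leftmost entry strictly greater than the inserted value down to the next row. The recording tableau Q records, in position (i, j), the step at which that cell was added to P.
  Insert 3 (step 1): P = [3];  Q = [1]
  Insert 4 (step 2): P = [3, 4];  Q = [1, 2]
  Insert 5 (step 3): P = [3, 4, 5];  Q = [1, 2, 3]
  Insert 7 (step 4): P = [3, 4, 5, 7];  Q = [1, 2, 3, 4]
  Insert 9 (step 5): P = [3, 4, 5, 7, 9];  Q = [1, 2, 3, 4, 5]
  Insert 1 (step 6): P = [1, 4, 5, 7, 9] / [3];  Q = [1, 2, 3, 4, 5] / [6]
  Insert 2 (step 7): P = [1, 2, 5, 7, 9] / [3, 4];  Q = [1, 2, 3, 4, 5] / [6, 7]
  Insert 6 (step 8): P = [1, 2, 5, 6, 9] / [3, 4, 7];  Q = [1, 2, 3, 4, 5] / [6, 7, 8]
  Insert 8 (step 9): P = [1, 2, 5, 6, 8] / [3, 4, 7, 9];  Q = [1, 2, 3, 4, 5] / [6, 7, 8, 9]
Final shape: (5, 4).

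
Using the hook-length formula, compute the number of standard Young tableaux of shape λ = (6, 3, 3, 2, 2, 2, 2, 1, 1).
# SYT of shape (6, 3, 3, 2, 2, 2, 2, 1, 1) = 665121600

Hook-length formula: f^λ = n! / Π hook(c), product over all cells c of the Young diagram. For λ = (6, 3, 3, 2, 2, 2, 2, 1, 1), n = 22 boxes. Hook lengths by row (left-to-right, top-to-bottom): [14, 11, 6, 3, 2, 1]; [10, 7, 2]; [9, 6, 1]; [7, 4]; [6, 3]; [5, 2]; [4, 1]; [2]; [1]. Product of hooks = 1689917644800. So f^λ = 22! / 1689917644800 = 1124000727777607680000 / 1689917644800 = 665121600.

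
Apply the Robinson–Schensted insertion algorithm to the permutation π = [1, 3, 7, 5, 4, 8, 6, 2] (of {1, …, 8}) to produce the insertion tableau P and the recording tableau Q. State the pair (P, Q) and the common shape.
P = [1, 2, 4, 6] / [3, 8] / [5] / [7];  Q = [1, 2, 3, 6] / [4, 7] / [5] / [8];  common shape = (4, 2, 1, 1)

Row-insert the values π_1, π_2, … into P one at a time, bumping the leftmost entry strictly greater than the inserted value down to the next row. The recording tableau Q records, in position (i, j), the step at which that cell was added to P.
  Insert 1 (step 1): P = [1];  Q = [1]
  Insert 3 (step 2): P = [1, 3];  Q = [1, 2]
  Insert 7 (step 3): P = [1, 3, 7];  Q = [1, 2, 3]
  Insert 5 (step 4): P = [1, 3, 5] / [7];  Q = [1, 2, 3] / [4]
  Insert 4 (step 5): P = [1, 3, 4] / [5] / [7];  Q = [1, 2, 3] / [4] / [5]
  Insert 8 (step 6): P = [1, 3, 4, 8] / [5] / [7];  Q = [1, 2, 3, 6] / [4] / [5]
  Insert 6 (step 7): P = [1, 3, 4, 6] / [5, 8] / [7];  Q = [1, 2, 3, 6] / [4, 7] / [5]
  Insert 2 (step 8): P = [1, 2, 4, 6] / [3, 8] / [5] / [7];  Q = [1, 2, 3, 6] / [4, 7] / [5] / [8]
Final shape: (4, 2, 1, 1).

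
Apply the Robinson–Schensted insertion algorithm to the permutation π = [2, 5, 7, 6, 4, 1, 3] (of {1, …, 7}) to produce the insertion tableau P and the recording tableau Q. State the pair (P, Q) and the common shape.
P = [1, 3, 6] / [2, 4] / [5] / [7];  Q = [1, 2, 3] / [4, 7] / [5] / [6];  common shape = (3, 2, 1, 1)

Row-insert the values π_1, π_2, … into P one at a time, bumping the leftmost entry strictly greater than the inserted value down to the next row. The recording tableau Q records, in position (i, j), the step at which that cell was added to P.
  Insert 2 (step 1): P = [2];  Q = [1]
  Insert 5 (step 2): P = [2, 5];  Q = [1, 2]
  Insert 7 (step 3): P = [2, 5, 7];  Q = [1, 2, 3]
  Insert 6 (step 4): P = [2, 5, 6] / [7];  Q = [1, 2, 3] / [4]
  Insert 4 (step 5): P = [2, 4, 6] / [5] / [7];  Q = [1, 2, 3] / [4] / [5]
  Insert 1 (step 6): P = [1, 4, 6] / [2] / [5] / [7];  Q = [1, 2, 3] / [4] / [5] / [6]
  Insert 3 (step 7): P = [1, 3, 6] / [2, 4] / [5] / [7];  Q = [1, 2, 3] / [4, 7] / [5] / [6]
Final shape: (3, 2, 1, 1).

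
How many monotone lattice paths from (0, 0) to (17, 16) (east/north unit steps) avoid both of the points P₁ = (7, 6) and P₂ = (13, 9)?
Number of paths = 733180734

Inclusion–exclusion. Total paths: C(33, 17) = 1166803110. Through P₁: C(13, 7)·C(20, 10) = 317041296. Through P₂: C(22, 13)·C(11, 4) = 164148600. Since P₁ is strictly southwest of P₂, a monotone path through both must visit P₁ then P₂; paths through both = C(13, 7)·C(9, 6)·C(11, 4) = 47567520. Avoid both = 1166803110 − 317041296 − 164148600 + 47567520 = 733180734.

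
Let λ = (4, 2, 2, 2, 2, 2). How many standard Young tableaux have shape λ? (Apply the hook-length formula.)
# SYT of shape (4, 2, 2, 2, 2, 2) = 7007

Hook-length formula: f^λ = n! / Π hook(c), product over all cells c of the Young diagram. For λ = (4, 2, 2, 2, 2, 2), n = 14 boxes. Hook lengths by row (left-to-right, top-to-bottom): [9, 8, 2, 1]; [6, 5]; [5, 4]; [4, 3]; [3, 2]; [2, 1]. Product of hooks = 12441600. So f^λ = 14! / 12441600 = 87178291200 / 12441600 = 7007.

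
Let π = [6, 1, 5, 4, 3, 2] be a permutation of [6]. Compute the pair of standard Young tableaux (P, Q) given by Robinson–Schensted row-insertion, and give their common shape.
P = [1, 2] / [3] / [4] / [5] / [6];  Q = [1, 3] / [2] / [4] / [5] / [6];  common shape = (2, 1, 1, 1, 1)

Row-insert the values π_1, π_2, … into P one at a time, bumping the leftmost entry strictly greater than the inserted value down to the next row. The recording tableau Q records, in position (i, j), the step at which that cell was added to P.
  Insert 6 (step 1): P = [6];  Q = [1]
  Insert 1 (step 2): P = [1] / [6];  Q = [1] / [2]
  Insert 5 (step 3): P = [1, 5] / [6];  Q = [1, 3] / [2]
  Insert 4 (step 4): P = [1, 4] / [5] / [6];  Q = [1, 3] / [2] / [4]
  Insert 3 (step 5): P = [1, 3] / [4] / [5] / [6];  Q = [1, 3] / [2] / [4] / [5]
  Insert 2 (step 6): P = [1, 2] / [3] / [4] / [5] / [6];  Q = [1, 3] / [2] / [4] / [5] / [6]
Final shape: (2, 1, 1, 1, 1).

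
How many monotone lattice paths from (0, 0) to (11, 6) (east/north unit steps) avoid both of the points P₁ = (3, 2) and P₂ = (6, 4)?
Number of paths = 5116

Inclusion–exclusion. Total paths: C(17, 11) = 12376. Through P₁: C(5, 3)·C(12, 8) = 4950. Through P₂: C(10, 6)·C(7, 5) = 4410. Since P₁ is strictly southwest of P₂, a monotone path through both must visit P₁ then P₂; paths through both = C(5, 3)·C(5, 3)·C(7, 5) = 2100. Avoid both = 12376 − 4950 − 4410 + 2100 = 5116.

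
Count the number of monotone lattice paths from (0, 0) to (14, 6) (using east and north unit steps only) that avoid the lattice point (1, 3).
Number of paths = 36520

Total paths from (0, 0) to (14, 6): C(20, 14) = 38760. Paths through (1, 3): (paths (0, 0) → (1, 3)) × (paths (1, 3) → (14, 6)) = C(4, 1) · C(16, 13) = 4 · 560 = 2240. Avoidance count = 38760 − 2240 = 36520.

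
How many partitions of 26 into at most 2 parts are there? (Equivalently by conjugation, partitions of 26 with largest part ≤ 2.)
p(26, parts ≤ 2) = 14

Use the recurrence p(n, m) = p(n, m−1) + p(n−m, m): either the largest part is < m (count p(n, m−1)) or the largest part is exactly m (remove one copy of m, count p(n−m, m)). With p(0, ·) = 1 this gives p(26, parts ≤ 2) = 14. (By conjugating Young diagrams, this also counts partitions of 26 into at most 2 parts.)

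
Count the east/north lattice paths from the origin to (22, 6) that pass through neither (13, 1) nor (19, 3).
Number of paths = 325752

Inclusion–exclusion. Total paths: C(28, 22) = 376740. Through P₁: C(14, 13)·C(14, 9) = 28028. Through P₂: C(22, 19)·C(6, 3) = 30800. Since P₁ is strictly southwest of P₂, a monotone path through both must visit P₁ then P₂; paths through both = C(14, 13)·C(8, 6)·C(6, 3) = 7840. Avoid both = 376740 − 28028 − 30800 + 7840 = 325752.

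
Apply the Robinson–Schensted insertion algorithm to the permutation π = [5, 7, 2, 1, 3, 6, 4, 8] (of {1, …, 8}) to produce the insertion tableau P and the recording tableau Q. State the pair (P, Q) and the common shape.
P = [1, 3, 4, 8] / [2, 6] / [5, 7];  Q = [1, 2, 6, 8] / [3, 5] / [4, 7];  common shape = (4, 2, 2)

Row-insert the values π_1, π_2, … into P one at a time, bumping the leftmost entry strictly greater than the inserted value down to the next row. The recording tableau Q records, in position (i, j), the step at which that cell was added to P.
  Insert 5 (step 1): P = [5];  Q = [1]
  Insert 7 (step 2): P = [5, 7];  Q = [1, 2]
  Insert 2 (step 3): P = [2, 7] / [5];  Q = [1, 2] / [3]
  Insert 1 (step 4): P = [1, 7] / [2] / [5];  Q = [1, 2] / [3] / [4]
  Insert 3 (step 5): P = [1, 3] / [2, 7] / [5];  Q = [1, 2] / [3, 5] / [4]
  Insert 6 (step 6): P = [1, 3, 6] / [2, 7] / [5];  Q = [1, 2, 6] / [3, 5] / [4]
  Insert 4 (step 7): P = [1, 3, 4] / [2, 6] / [5, 7];  Q = [1, 2, 6] / [3, 5] / [4, 7]
  Insert 8 (step 8): P = [1, 3, 4, 8] / [2, 6] / [5, 7];  Q = [1, 2, 6, 8] / [3, 5] / [4, 7]
Final shape: (4, 2, 2).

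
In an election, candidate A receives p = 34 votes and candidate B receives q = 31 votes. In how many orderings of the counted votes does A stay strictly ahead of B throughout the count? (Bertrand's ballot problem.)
Strict-lead orderings = 156802065535194912

Total orderings of the 65 votes with 34 for A: C(65, 34) = 3397378086595889760. By the Bertrand ballot formula (Cycle Lemma / reflection principle), the number of orderings in which A is strictly ahead of B throughout is (p − q)/(p + q) · C(p + q, p) = (34 − 31)/(34 + 31) · 3397378086595889760 = 156802065535194912.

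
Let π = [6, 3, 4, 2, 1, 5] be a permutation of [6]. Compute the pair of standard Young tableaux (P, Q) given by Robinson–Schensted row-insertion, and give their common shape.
P = [1, 4, 5] / [2] / [3] / [6];  Q = [1, 3, 6] / [2] / [4] / [5];  common shape = (3, 1, 1, 1)

Row-insert the values π_1, π_2, … into P one at a time, bumping the leftmost entry strictly greater than the inserted value down to the next row. The recording tableau Q records, in position (i, j), the step at which that cell was added to P.
  Insert 6 (step 1): P = [6];  Q = [1]
  Insert 3 (step 2): P = [3] / [6];  Q = [1] / [2]
  Insert 4 (step 3): P = [3, 4] / [6];  Q = [1, 3] / [2]
  Insert 2 (step 4): P = [2, 4] / [3] / [6];  Q = [1, 3] / [2] / [4]
  Insert 1 (step 5): P = [1, 4] / [2] / [3] / [6];  Q = [1, 3] / [2] / [4] / [5]
  Insert 5 (step 6): P = [1, 4, 5] / [2] / [3] / [6];  Q = [1, 3, 6] / [2] / [4] / [5]
Final shape: (3, 1, 1, 1).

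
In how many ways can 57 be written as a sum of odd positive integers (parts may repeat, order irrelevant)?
p_odd(57) = 7917

Enumerate partitions using only odd parts via the recurrence o(n, m) = o(n, m−2) + o(n−m, m) over odd m, starting from the largest odd part ≤ n. This gives p_odd(57) = 7917. (Euler's theorem: equals the count of distinct-part partitions.)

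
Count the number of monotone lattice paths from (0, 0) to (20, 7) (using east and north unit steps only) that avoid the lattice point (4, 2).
Number of paths = 582795

Total paths from (0, 0) to (20, 7): C(27, 20) = 888030. Paths through (4, 2): (paths (0, 0) → (4, 2)) × (paths (4, 2) → (20, 7)) = C(6, 4) · C(21, 16) = 15 · 20349 = 305235. Avoidance count = 888030 − 305235 = 582795.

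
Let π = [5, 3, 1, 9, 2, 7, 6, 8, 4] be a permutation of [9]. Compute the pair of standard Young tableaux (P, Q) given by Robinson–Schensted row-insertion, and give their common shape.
P = [1, 2, 4, 8] / [3, 6] / [5, 7] / [9];  Q = [1, 4, 6, 8] / [2, 5] / [3, 7] / [9];  common shape = (4, 2, 2, 1)

Row-insert the values π_1, π_2, … into P one at a time, bumping the leftmost entry strictly greater than the inserted value down to the next row. The recording tableau Q records, in position (i, j), the step at which that cell was added to P.
  Insert 5 (step 1): P = [5];  Q = [1]
  Insert 3 (step 2): P = [3] / [5];  Q = [1] / [2]
  Insert 1 (step 3): P = [1] / [3] / [5];  Q = [1] / [2] / [3]
  Insert 9 (step 4): P = [1, 9] / [3] / [5];  Q = [1, 4] / [2] / [3]
  Insert 2 (step 5): P = [1, 2] / [3, 9] / [5];  Q = [1, 4] / [2, 5] / [3]
  Insert 7 (step 6): P = [1, 2, 7] / [3, 9] / [5];  Q = [1, 4, 6] / [2, 5] / [3]
  Insert 6 (step 7): P = [1, 2, 6] / [3, 7] / [5, 9];  Q = [1, 4, 6] / [2, 5] / [3, 7]
  Insert 8 (step 8): P = [1, 2, 6, 8] / [3, 7] / [5, 9];  Q = [1, 4, 6, 8] / [2, 5] / [3, 7]
  Insert 4 (step 9): P = [1, 2, 4, 8] / [3, 6] / [5, 7] / [9];  Q = [1, 4, 6, 8] / [2, 5] / [3, 7] / [9]
Final shape: (4, 2, 2, 1).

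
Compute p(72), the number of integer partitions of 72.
p(72) = 5392783

Compute p(n) via the recurrence p(n, m) = p(n, m−1) + p(n−m, m), where p(n, m) counts partitions of n with all parts ≤ m and p(n) = p(n, n). The base cases are p(0, m) = 1 and p(n, 0) = 0 for n > 0. Filling the table yields p(72) = 5392783. (Euler's pentagonal recurrence is an alternative.)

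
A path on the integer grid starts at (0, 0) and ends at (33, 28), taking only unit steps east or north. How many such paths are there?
Number of paths = 191724747789809255

A monotone lattice path from (0, 0) to (33, 28) consists of 33 east steps and 28 north steps in some order, so it is determined by which 33 of the 61 steps are east. The count is C(61, 33) = 191724747789809255.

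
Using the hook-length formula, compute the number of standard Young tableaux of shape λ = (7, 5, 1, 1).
# SYT of shape (7, 5, 1, 1) = 15444

Hook-length formula: f^λ = n! / Π hook(c), product over all cells c of the Young diagram. For λ = (7, 5, 1, 1), n = 14 boxes. Hook lengths by row (left-to-right, top-to-bottom): [10, 7, 6, 5, 4, 2, 1]; [7, 4, 3, 2, 1]; [2]; [1]. Product of hooks = 5644800. So f^λ = 14! / 5644800 = 87178291200 / 5644800 = 15444.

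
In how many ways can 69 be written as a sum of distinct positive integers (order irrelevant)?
q(69) = 27130

A partition into distinct parts is a strictly decreasing sequence summing to n. The recurrence d(n, m) = d(n, m−1) + d(n−m, m−1) (use part m at most once) with q(n) = d(n, n) gives q(69) = 27130. (Euler's theorem: # distinct-part partitions = # odd-part partitions.)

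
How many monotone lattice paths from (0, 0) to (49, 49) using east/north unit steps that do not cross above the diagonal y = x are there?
C_49 = 509552245179617138054608572

These NE paths below the diagonal are counted by the Catalan number C_n = (1/(n + 1)) · C(2n, n). For n = 49: C_49 = (1/50) · C(98, 49) = 25477612258980856902730428600/50 = 509552245179617138054608572.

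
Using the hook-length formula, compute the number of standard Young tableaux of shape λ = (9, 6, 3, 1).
# SYT of shape (9, 6, 3, 1) = 7759752

Hook-length formula: f^λ = n! / Π hook(c), product over all cells c of the Young diagram. For λ = (9, 6, 3, 1), n = 19 boxes. Hook lengths by row (left-to-right, top-to-bottom): [12, 10, 9, 7, 6, 5, 3, 2, 1]; [8, 6, 5, 3, 2, 1]; [4, 2, 1]; [1]. Product of hooks = 15676416000. So f^λ = 19! / 15676416000 = 121645100408832000 / 15676416000 = 7759752.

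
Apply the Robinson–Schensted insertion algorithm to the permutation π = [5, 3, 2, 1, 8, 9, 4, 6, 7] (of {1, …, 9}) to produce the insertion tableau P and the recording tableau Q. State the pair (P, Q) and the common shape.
P = [1, 4, 6, 7] / [2, 8, 9] / [3] / [5];  Q = [1, 5, 6, 9] / [2, 7, 8] / [3] / [4];  common shape = (4, 3, 1, 1)

Row-insert the values π_1, π_2, … into P one at a time, bumping the leftmost entry strictly greater than the inserted value down to the next row. The recording tableau Q records, in position (i, j), the step at which that cell was added to P.
  Insert 5 (step 1): P = [5];  Q = [1]
  Insert 3 (step 2): P = [3] / [5];  Q = [1] / [2]
  Insert 2 (step 3): P = [2] / [3] / [5];  Q = [1] / [2] / [3]
  Insert 1 (step 4): P = [1] / [2] / [3] / [5];  Q = [1] / [2] / [3] / [4]
  Insert 8 (step 5): P = [1, 8] / [2] / [3] / [5];  Q = [1, 5] / [2] / [3] / [4]
  Insert 9 (step 6): P = [1, 8, 9] / [2] / [3] / [5];  Q = [1, 5, 6] / [2] / [3] / [4]
  Insert 4 (step 7): P = [1, 4, 9] / [2, 8] / [3] / [5];  Q = [1, 5, 6] / [2, 7] / [3] / [4]
  Insert 6 (step 8): P = [1, 4, 6] / [2, 8, 9] / [3] / [5];  Q = [1, 5, 6] / [2, 7, 8] / [3] / [4]
  Insert 7 (step 9): P = [1, 4, 6, 7] / [2, 8, 9] / [3] / [5];  Q = [1, 5, 6, 9] / [2, 7, 8] / [3] / [4]
Final shape: (4, 3, 1, 1).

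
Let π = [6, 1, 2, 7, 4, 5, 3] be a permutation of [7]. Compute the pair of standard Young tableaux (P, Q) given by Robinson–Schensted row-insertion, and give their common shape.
P = [1, 2, 3, 5] / [4, 7] / [6];  Q = [1, 3, 4, 6] / [2, 5] / [7];  common shape = (4, 2, 1)

Row-insert the values π_1, π_2, … into P one at a time, bumping the leftmost entry strictly greater than the inserted value down to the next row. The recording tableau Q records, in position (i, j), the step at which that cell was added to P.
  Insert 6 (step 1): P = [6];  Q = [1]
  Insert 1 (step 2): P = [1] / [6];  Q = [1] / [2]
  Insert 2 (step 3): P = [1, 2] / [6];  Q = [1, 3] / [2]
  Insert 7 (step 4): P = [1, 2, 7] / [6];  Q = [1, 3, 4] / [2]
  Insert 4 (step 5): P = [1, 2, 4] / [6, 7];  Q = [1, 3, 4] / [2, 5]
  Insert 5 (step 6): P = [1, 2, 4, 5] / [6, 7];  Q = [1, 3, 4, 6] / [2, 5]
  Insert 3 (step 7): P = [1, 2, 3, 5] / [4, 7] / [6];  Q = [1, 3, 4, 6] / [2, 5] / [7]
Final shape: (4, 2, 1).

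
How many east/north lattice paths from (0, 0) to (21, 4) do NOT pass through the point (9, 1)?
Number of paths = 8100

Total paths from (0, 0) to (21, 4): C(25, 21) = 12650. Paths through (9, 1): (paths (0, 0) → (9, 1)) × (paths (9, 1) → (21, 4)) = C(10, 9) · C(15, 12) = 10 · 455 = 4550. Avoidance count = 12650 − 4550 = 8100.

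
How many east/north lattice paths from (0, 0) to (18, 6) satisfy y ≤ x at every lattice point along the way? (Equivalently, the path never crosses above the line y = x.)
Number of paths = 92092

By the reflection principle (André's argument), the number of monotone paths to (18, 6) with n ≤ m that never go above y = x is C(24, 18) − C(24, 19) = 134596 − 42504 = 92092.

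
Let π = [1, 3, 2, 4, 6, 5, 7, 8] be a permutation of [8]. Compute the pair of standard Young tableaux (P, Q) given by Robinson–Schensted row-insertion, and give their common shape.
P = [1, 2, 4, 5, 7, 8] / [3, 6];  Q = [1, 2, 4, 5, 7, 8] / [3, 6];  common shape = (6, 2)

Row-insert the values π_1, π_2, … into P one at a time, bumping the leftmost entry strictly greater than the inserted value down to the next row. The recording tableau Q records, in position (i, j), the step at which that cell was added to P.
  Insert 1 (step 1): P = [1];  Q = [1]
  Insert 3 (step 2): P = [1, 3];  Q = [1, 2]
  Insert 2 (step 3): P = [1, 2] / [3];  Q = [1, 2] / [3]
  Insert 4 (step 4): P = [1, 2, 4] / [3];  Q = [1, 2, 4] / [3]
  Insert 6 (step 5): P = [1, 2, 4, 6] / [3];  Q = [1, 2, 4, 5] / [3]
  Insert 5 (step 6): P = [1, 2, 4, 5] / [3, 6];  Q = [1, 2, 4, 5] / [3, 6]
  Insert 7 (step 7): P = [1, 2, 4, 5, 7] / [3, 6];  Q = [1, 2, 4, 5, 7] / [3, 6]
  Insert 8 (step 8): P = [1, 2, 4, 5, 7, 8] / [3, 6];  Q = [1, 2, 4, 5, 7, 8] / [3, 6]
Final shape: (6, 2).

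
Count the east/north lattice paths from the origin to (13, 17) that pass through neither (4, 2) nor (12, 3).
Number of paths = 100142490

Inclusion–exclusion. Total paths: C(30, 13) = 119759850. Through P₁: C(6, 4)·C(24, 9) = 19612560. Through P₂: C(15, 12)·C(15, 1) = 6825. Since P₁ is strictly southwest of P₂, a monotone path through both must visit P₁ then P₂; paths through both = C(6, 4)·C(9, 8)·C(15, 1) = 2025. Avoid both = 119759850 − 19612560 − 6825 + 2025 = 100142490.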